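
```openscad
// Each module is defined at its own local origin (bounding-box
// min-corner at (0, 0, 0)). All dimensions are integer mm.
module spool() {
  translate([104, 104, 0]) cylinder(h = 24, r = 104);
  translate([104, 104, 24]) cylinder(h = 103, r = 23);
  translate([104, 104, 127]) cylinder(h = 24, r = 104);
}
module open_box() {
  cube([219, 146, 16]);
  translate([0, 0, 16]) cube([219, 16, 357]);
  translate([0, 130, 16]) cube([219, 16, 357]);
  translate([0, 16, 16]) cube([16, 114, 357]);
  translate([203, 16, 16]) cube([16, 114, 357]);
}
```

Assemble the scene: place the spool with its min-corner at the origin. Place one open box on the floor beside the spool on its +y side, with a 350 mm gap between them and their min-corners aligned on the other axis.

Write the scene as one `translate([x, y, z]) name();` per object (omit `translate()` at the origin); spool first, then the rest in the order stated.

spool();
translate([0, 558, 0]) open_box();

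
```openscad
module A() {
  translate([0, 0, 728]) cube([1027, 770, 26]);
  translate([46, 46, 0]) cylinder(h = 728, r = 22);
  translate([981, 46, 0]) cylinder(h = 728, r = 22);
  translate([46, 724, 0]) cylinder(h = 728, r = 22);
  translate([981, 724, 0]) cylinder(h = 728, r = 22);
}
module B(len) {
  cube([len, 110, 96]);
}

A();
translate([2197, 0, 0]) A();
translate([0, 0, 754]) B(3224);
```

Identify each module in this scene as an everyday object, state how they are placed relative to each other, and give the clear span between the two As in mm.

Second table starts at x = 2197; first ends at x = 1027; clear span = 2197 − 1027 = 1170 mm.

A is a table. B is a beam. A beam spans the tops of two tables. The clear span between the two tables is 1170 mm.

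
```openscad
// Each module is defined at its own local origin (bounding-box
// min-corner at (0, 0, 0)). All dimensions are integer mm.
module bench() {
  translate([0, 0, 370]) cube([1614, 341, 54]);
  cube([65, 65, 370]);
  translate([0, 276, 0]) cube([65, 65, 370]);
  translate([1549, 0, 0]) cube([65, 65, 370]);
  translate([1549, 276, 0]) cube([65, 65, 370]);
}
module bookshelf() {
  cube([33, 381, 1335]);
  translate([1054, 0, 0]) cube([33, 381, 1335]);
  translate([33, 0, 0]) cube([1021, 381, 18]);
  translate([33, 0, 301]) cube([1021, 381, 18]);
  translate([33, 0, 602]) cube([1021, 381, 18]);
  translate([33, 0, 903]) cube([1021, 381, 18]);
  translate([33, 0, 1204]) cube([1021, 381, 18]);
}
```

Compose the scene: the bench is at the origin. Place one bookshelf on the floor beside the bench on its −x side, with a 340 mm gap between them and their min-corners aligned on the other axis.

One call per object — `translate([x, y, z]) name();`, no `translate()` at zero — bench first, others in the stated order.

bench();
translate([-1427, 0, 0]) bookshelf();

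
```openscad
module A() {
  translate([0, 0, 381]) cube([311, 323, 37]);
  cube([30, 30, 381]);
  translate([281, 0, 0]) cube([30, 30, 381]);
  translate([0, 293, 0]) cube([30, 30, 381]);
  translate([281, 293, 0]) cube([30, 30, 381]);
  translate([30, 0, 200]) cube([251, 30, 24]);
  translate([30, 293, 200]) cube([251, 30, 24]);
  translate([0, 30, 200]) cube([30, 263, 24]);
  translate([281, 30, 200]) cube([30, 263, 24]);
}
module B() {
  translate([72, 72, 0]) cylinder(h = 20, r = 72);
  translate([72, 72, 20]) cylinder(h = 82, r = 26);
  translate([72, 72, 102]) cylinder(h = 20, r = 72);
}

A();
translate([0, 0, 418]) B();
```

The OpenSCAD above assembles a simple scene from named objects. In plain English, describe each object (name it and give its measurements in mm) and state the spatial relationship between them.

A is a four-legged stool. The seat is a 311×323×37 mm slab whose top surface is at z = 418 mm; four square legs, each 30×30 mm in cross-section, run from the floor (z = 0) to the underside of the seat, each flush with a corner of the seat. Four stretchers, 30 mm wide and 24 mm tall, connect adjacent legs with their undersides at z = 200 mm, each running between the inner faces of the legs it joins and aligned with the legs' outer faces on the other axis.

B is a spool: two coaxial disc flanges of radius 72 mm and thickness 20 mm, joined by a core cylinder of radius 26 mm and height 82 mm. The lower flange rests on z = 0 and the three cylinders share a vertical axis.

The spool is on top of the stool.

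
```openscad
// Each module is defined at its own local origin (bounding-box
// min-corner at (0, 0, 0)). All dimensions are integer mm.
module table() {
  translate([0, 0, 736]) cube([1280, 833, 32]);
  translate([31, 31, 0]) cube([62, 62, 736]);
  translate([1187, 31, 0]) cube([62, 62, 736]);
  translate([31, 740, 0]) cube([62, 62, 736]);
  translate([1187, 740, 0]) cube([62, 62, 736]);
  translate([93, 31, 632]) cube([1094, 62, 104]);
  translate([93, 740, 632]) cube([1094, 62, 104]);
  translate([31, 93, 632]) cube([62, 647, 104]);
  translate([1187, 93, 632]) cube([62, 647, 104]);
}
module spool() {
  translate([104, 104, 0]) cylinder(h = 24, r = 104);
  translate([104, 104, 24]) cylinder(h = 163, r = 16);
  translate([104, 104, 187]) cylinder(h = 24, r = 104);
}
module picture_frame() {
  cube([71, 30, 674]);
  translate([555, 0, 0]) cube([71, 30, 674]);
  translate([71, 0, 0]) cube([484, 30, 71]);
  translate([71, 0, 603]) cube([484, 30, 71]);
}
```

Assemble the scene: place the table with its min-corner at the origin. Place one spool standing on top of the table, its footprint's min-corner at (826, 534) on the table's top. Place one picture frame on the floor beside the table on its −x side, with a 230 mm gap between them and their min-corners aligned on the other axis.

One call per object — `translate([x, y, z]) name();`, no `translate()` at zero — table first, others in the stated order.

table();
translate([826, 534, 768]) spool();
translate([-856, 0, 0]) picture_frame();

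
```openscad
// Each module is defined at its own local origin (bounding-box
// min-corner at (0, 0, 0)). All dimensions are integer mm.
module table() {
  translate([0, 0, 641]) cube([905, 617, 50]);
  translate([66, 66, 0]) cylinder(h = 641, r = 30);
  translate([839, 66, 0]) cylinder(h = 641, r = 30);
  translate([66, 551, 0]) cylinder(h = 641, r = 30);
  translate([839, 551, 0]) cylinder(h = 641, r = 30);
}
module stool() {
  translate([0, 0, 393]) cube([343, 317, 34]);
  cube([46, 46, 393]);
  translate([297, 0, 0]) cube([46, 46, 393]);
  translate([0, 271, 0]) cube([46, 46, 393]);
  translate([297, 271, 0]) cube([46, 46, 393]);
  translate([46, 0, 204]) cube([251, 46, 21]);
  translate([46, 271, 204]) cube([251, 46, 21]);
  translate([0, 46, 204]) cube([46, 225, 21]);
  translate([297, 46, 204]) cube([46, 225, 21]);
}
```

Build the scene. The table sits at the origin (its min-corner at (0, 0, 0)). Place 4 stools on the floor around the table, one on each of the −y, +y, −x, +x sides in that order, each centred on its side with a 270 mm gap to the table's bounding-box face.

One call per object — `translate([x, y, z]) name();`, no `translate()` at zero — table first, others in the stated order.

table();
translate([281, -587, 0]) stool();
translate([281, 887, 0]) stool();
translate([-613, 150, 0]) stool();
translate([1175, 150, 0]) stool();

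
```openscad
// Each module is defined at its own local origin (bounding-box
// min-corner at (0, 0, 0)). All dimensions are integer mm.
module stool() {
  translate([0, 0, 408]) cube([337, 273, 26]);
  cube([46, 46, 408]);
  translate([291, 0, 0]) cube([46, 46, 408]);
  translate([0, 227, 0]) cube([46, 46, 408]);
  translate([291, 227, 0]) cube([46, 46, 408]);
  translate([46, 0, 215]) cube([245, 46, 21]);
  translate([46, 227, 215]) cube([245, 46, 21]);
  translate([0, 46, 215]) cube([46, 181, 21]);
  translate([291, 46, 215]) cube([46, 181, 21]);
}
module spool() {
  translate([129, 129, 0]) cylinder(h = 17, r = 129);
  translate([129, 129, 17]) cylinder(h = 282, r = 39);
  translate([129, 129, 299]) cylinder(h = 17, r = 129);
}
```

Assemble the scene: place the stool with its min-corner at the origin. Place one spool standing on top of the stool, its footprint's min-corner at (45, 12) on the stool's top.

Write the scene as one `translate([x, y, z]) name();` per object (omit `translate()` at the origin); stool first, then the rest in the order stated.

stool();
translate([45, 12, 434]) spool();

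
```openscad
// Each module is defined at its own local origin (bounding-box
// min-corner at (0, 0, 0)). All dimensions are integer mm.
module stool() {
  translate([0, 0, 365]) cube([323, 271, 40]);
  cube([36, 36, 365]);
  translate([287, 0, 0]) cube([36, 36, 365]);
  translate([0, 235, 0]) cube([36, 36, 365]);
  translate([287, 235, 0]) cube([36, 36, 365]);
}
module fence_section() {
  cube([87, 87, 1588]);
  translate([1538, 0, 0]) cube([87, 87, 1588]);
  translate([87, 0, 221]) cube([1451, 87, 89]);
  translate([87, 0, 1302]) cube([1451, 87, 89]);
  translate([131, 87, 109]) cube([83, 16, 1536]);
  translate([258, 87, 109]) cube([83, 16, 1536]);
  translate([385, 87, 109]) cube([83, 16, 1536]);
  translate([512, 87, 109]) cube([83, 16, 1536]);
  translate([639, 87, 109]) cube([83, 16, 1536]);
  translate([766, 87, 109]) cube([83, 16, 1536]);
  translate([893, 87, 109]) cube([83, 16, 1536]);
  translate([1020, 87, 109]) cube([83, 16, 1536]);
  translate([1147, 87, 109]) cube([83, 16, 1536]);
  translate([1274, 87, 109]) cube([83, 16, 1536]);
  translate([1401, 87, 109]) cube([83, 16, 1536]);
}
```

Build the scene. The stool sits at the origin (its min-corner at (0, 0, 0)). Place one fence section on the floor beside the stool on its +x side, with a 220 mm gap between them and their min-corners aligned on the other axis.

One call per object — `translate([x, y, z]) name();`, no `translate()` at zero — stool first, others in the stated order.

stool();
translate([543, 0, 0]) fence_section();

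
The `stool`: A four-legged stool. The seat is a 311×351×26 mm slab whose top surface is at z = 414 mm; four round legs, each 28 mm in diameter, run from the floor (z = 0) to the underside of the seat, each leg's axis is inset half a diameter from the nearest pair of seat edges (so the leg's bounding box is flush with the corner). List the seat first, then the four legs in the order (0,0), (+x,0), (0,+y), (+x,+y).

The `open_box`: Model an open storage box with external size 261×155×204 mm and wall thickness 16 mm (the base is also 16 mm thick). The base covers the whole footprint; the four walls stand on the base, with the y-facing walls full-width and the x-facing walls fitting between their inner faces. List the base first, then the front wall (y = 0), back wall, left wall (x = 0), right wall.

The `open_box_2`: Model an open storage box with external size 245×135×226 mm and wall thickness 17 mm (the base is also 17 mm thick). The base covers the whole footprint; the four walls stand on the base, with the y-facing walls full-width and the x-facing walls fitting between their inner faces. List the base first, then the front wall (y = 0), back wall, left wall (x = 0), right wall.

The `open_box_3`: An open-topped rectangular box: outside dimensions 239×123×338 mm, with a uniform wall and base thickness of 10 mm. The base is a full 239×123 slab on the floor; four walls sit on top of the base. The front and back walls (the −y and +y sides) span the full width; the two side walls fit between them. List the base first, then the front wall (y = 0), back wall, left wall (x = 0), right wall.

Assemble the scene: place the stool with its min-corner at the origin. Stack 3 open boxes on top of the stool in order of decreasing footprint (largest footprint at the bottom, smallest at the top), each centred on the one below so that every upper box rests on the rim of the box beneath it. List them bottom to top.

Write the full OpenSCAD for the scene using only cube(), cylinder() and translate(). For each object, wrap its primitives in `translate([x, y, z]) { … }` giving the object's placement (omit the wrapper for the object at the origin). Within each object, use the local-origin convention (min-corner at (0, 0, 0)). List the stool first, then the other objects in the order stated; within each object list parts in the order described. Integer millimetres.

translate([0, 0, 388]) cube([311, 351, 26]);
translate([14, 14, 0]) cylinder(h = 388, r = 14);
translate([297, 14, 0]) cylinder(h = 388, r = 14);
translate([14, 337, 0]) cylinder(h = 388, r = 14);
translate([297, 337, 0]) cylinder(h = 388, r = 14);
translate([25, 98, 414]) {
  cube([261, 155, 16]);
  translate([0, 0, 16]) cube([261, 16, 188]);
  translate([0, 139, 16]) cube([261, 16, 188]);
  translate([0, 16, 16]) cube([16, 123, 188]);
  translate([245, 16, 16]) cube([16, 123, 188]);
}
translate([33, 108, 618]) {
  cube([245, 135, 17]);
  translate([0, 0, 17]) cube([245, 17, 209]);
  translate([0, 118, 17]) cube([245, 17, 209]);
  translate([0, 17, 17]) cube([17, 101, 209]);
  translate([228, 17, 17]) cube([17, 101, 209]);
}
translate([36, 114, 844]) {
  cube([239, 123, 10]);
  translate([0, 0, 10]) cube([239, 10, 328]);
  translate([0, 113, 10]) cube([239, 10, 328]);
  translate([0, 10, 10]) cube([10, 103, 328]);
  translate([229, 10, 10]) cube([10, 103, 328]);
}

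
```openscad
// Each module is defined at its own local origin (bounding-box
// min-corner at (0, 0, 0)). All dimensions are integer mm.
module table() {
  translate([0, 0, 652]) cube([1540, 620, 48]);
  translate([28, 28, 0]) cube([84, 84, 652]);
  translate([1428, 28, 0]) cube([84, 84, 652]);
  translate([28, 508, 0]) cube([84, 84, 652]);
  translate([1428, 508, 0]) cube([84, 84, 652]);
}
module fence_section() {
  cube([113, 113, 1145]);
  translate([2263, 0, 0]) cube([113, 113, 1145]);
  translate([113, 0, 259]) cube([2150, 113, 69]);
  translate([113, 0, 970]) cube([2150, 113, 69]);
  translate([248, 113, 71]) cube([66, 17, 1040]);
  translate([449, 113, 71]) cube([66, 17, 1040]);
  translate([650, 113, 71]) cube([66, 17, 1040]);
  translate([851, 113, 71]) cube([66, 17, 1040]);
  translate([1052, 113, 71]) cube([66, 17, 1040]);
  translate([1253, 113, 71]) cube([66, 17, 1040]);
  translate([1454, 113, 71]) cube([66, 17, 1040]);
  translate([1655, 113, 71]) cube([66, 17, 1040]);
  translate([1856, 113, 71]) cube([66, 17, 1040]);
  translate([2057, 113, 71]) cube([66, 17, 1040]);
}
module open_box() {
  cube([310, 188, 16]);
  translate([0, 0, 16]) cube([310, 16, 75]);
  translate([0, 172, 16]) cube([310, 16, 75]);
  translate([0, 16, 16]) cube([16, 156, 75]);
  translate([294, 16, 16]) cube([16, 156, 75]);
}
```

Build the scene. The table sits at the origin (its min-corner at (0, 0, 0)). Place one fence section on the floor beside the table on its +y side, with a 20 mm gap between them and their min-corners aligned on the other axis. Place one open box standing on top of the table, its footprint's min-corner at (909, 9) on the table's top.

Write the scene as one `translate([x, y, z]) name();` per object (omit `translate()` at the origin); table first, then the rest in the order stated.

table();
translate([0, 640, 0]) fence_section();
translate([909, 9, 700]) open_box();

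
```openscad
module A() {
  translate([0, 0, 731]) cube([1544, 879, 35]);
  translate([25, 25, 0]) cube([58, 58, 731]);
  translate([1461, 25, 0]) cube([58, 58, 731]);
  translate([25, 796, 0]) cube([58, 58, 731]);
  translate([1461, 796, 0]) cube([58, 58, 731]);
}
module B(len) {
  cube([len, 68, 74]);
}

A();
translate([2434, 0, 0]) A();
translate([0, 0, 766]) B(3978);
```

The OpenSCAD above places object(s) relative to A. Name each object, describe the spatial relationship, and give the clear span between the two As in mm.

A is a table. B is a beam. A beam spans the tops of two tables. The clear span between the two tables is 890 mm.

Second table starts at x = 2434; first ends at x = 1544; clear span = 2434 − 1544 = 890 mm.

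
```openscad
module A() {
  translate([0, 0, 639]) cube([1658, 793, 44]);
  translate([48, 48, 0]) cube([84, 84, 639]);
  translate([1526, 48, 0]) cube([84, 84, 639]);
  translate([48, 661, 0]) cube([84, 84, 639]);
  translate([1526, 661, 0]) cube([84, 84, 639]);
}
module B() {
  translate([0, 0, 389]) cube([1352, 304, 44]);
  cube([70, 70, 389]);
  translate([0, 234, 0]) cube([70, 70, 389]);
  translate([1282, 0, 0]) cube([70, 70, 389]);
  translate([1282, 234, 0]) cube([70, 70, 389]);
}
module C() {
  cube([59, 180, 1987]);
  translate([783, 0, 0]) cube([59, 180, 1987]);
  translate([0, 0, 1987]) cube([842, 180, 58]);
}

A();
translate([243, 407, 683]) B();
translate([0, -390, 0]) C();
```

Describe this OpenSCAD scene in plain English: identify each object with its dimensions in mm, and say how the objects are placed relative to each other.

A is a rectangular dining table. The top is 1658×793×44 mm with its upper surface at z = 683 mm. It stands on four 84×84 mm square legs, each inset 48 mm from the nearest pair of top edges, running from the floor to the underside of the top.

B is a long wooden bench with a 1352 mm (x) × 304 mm (y) seat, 44 mm thick, its top surface 433 mm above the floor. Four 70 mm square legs at the seat corners, flush with the edges, run from z = 0 to the seat underside.

C is a rectangular door frame: two vertical jambs of 59×180 mm section, 1987 mm tall, with a clear opening 724 mm wide between their inner faces. A header 58 mm tall and 180 mm deep lies on top of the jambs and spans the full outside width.

The bench is on top of the table. The door frame is on the floor beside the table on its −y side.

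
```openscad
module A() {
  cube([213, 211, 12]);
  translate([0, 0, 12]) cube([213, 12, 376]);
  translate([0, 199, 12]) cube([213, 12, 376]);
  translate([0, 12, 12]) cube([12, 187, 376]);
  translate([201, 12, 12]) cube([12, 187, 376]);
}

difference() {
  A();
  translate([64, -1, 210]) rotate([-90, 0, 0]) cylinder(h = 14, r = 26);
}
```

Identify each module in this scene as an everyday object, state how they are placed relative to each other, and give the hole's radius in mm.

A is an open box. The open box has a circular hole through its front wall. The hole's radius is 26 mm.

The subtracted cylinder has r = 26 mm.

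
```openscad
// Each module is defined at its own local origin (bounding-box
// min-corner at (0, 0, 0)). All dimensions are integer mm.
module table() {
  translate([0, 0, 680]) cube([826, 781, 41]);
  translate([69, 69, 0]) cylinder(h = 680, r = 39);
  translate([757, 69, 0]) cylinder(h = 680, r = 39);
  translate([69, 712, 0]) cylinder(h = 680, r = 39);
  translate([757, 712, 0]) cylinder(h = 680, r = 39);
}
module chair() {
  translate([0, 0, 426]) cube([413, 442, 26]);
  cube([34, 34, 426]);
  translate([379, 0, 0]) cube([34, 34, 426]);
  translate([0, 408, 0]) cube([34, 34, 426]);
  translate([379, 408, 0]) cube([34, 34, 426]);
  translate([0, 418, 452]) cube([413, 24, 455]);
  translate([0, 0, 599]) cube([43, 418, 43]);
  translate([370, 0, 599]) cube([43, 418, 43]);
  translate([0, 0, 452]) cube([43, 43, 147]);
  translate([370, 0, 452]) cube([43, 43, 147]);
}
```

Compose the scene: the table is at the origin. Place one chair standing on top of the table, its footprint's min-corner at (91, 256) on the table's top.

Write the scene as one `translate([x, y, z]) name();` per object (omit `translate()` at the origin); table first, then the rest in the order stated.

table();
translate([91, 256, 721]) chair();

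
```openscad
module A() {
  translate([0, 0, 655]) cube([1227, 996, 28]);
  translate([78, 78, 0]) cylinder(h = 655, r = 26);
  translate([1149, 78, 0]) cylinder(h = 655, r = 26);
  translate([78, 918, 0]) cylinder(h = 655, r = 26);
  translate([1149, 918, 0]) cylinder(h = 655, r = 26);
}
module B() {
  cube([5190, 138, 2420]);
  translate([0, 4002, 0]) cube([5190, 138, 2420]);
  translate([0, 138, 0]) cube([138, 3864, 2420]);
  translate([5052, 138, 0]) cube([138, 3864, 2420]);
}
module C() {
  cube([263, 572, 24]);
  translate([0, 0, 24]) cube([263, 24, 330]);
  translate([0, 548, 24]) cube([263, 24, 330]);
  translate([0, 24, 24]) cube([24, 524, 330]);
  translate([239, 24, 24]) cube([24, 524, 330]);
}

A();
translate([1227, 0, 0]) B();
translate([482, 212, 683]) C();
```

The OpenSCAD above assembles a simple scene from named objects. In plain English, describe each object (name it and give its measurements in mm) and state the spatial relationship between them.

A is a table: top 1227 mm (x) × 996 mm (y), 28 mm thick, upper face at z = 683 mm, on four round legs of 52 mm diameter, each leg's bounding box inset 52 mm from the nearest pair of top edges, running from z = 0 to the bottom of the top.

B is a box-shaped house frame (walls only): outside footprint 5190×4140 mm, wall height 2420 mm, wall thickness 138 mm. The two y-facing walls run the full x-width; the two x-facing walls fit between the inner faces of the y-facing walls.

C is an open-topped rectangular box: outside dimensions 263×572×354 mm, with a uniform wall and base thickness of 24 mm. The base is a full 263×572 slab on the floor; four walls sit on top of the base. The front and back walls (the −y and +y sides) span the full width; the two side walls fit between them.

The house frame is against the table's +x side, with their −y faces flush. The open box is on top of the table, centred.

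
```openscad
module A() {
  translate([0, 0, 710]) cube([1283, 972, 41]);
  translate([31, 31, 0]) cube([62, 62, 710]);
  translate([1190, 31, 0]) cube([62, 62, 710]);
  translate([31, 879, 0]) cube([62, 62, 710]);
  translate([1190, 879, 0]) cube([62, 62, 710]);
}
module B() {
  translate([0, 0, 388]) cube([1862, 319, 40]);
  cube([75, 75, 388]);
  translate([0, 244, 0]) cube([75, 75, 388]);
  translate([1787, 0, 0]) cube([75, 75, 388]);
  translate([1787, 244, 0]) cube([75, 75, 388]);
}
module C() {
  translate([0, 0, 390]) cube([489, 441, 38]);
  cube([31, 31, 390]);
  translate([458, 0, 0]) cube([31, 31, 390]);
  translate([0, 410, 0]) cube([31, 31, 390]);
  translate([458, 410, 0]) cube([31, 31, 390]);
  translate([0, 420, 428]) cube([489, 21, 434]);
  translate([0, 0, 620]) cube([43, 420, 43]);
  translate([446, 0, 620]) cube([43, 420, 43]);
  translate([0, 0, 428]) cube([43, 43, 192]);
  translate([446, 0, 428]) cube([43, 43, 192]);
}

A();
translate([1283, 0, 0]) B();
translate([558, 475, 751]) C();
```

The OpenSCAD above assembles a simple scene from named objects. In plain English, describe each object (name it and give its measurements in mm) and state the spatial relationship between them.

A is a table: top 1283 mm (x) × 972 mm (y), 41 mm thick, upper face at z = 751 mm, on four 62×62 mm square legs, each inset 31 mm from the nearest pair of top edges, running from z = 0 to the bottom of the top.

B is a long wooden bench with a 1862 mm (x) × 319 mm (y) seat, 40 mm thick, its top surface 428 mm above the floor. Four 75 mm square legs at the seat corners, flush with the edges, run from z = 0 to the seat underside.

C is a chair: 489×441 mm seat, 38 mm thick, top at z = 428 mm, on four 31 mm square corner legs flush with the seat edges. A 21 mm thick backrest slab spans the full seat width, extending 434 mm above the seat top, its back face flush with the seat's +y edge. Two armrests of 43×43 mm section run along each side from the seat's front edge to the front of the backrest, top faces 235 mm above the seat top and outer faces flush with the seat's x-edges; a 43×43 mm post under the front of each armrest stands on the seat at the front corner.

The bench is against the table's +x side, with their −y faces flush. The chair is on top of the table.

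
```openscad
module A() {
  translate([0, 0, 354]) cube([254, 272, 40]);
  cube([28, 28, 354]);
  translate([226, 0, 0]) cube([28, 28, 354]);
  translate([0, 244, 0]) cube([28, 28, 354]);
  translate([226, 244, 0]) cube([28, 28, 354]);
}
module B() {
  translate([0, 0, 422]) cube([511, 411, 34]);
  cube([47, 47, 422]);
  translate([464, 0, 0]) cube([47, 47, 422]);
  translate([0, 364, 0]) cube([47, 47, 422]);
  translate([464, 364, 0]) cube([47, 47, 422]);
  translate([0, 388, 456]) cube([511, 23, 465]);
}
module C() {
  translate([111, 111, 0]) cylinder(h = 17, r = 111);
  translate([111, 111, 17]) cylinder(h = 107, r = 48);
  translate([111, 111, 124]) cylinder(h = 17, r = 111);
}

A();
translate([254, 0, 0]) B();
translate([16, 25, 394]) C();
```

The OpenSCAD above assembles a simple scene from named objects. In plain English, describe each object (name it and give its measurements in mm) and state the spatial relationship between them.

A is a four-legged stool. The seat is a 254×272×40 mm slab whose top surface is at z = 394 mm; four square legs, each 28×28 mm in cross-section, run from the floor (z = 0) to the underside of the seat, each flush with a corner of the seat.

B is a chair: 511×411 mm seat, 34 mm thick, top at z = 456 mm, on four 47 mm square corner legs flush with the seat edges. A 23 mm thick backrest slab spans the full seat width, extending 465 mm above the seat top, its back face flush with the seat's +y edge.

C is a spool: two coaxial disc flanges of radius 111 mm and thickness 17 mm, joined by a core cylinder of radius 48 mm and height 107 mm. The lower flange rests on z = 0 and the three cylinders share a vertical axis.

The chair is against the stool's +x side, with their −y faces flush. The spool is on top of the stool, centred.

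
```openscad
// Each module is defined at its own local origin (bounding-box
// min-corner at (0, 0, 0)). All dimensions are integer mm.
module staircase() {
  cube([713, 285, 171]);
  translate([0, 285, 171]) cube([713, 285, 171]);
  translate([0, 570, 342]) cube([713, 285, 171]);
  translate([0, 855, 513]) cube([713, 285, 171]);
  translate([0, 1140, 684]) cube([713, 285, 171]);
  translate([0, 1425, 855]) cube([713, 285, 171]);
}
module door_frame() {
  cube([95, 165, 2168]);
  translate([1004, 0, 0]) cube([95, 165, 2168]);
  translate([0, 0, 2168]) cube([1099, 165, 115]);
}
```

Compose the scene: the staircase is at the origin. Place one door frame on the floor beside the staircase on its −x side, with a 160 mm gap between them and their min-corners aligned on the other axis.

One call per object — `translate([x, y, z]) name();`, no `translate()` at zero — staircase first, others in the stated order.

staircase();
translate([-1259, 0, 0]) door_frame();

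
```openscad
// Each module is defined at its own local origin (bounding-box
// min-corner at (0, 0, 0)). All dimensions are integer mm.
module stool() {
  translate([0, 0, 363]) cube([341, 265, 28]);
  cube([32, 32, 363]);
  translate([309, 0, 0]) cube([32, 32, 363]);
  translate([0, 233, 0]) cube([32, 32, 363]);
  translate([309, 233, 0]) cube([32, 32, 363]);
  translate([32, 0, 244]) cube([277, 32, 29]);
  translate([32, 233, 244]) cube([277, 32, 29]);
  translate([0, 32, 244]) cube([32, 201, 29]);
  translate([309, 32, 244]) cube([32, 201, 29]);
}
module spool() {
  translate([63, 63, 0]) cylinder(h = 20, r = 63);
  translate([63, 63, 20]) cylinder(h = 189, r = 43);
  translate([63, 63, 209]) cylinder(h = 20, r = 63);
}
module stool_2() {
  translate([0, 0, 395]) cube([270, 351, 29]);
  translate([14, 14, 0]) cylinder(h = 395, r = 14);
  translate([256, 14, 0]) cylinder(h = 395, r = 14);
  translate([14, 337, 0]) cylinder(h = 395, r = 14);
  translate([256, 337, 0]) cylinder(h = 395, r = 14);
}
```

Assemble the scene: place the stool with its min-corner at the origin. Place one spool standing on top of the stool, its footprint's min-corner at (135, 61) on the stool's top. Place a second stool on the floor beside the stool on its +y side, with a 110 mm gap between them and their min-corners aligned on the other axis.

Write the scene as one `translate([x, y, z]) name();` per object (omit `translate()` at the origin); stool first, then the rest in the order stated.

stool();
translate([135, 61, 391]) spool();
translate([0, 375, 0]) stool_2();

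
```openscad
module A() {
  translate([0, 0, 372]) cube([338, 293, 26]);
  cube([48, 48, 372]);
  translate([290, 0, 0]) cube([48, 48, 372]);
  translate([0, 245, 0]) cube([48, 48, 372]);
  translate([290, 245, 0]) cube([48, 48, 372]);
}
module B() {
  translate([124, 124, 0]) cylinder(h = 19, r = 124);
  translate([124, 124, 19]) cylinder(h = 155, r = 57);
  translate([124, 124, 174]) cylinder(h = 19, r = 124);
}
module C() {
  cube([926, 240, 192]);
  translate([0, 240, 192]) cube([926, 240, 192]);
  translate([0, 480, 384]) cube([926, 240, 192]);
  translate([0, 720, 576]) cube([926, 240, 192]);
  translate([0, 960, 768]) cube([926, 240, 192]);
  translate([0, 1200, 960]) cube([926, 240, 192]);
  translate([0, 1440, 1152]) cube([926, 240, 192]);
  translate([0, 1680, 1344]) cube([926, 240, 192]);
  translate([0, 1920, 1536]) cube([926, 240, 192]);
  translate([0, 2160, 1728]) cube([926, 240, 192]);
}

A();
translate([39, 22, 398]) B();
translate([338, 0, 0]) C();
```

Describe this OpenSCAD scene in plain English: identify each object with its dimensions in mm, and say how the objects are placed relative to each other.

A is a four-legged stool. The seat is 338×293 mm, 26 mm thick, top at z = 398 mm. It stands on four square legs, each 48×48 mm in cross-section, from z = 0 to the seat underside, each flush with a corner of the seat.

B is a spool: two coaxial disc flanges of radius 124 mm and thickness 19 mm, joined by a core cylinder of radius 57 mm and height 155 mm. The lower flange rests on z = 0 and the three cylinders share a vertical axis.

C is a run of 10 identical solid stair steps. Each tread is 926×240 mm and each step block is 192 mm high. Step 1 rests on the floor; step k is offset from step 1 by (k−1)×240 mm in y and (k−1)×192 mm in z.

The spool is on top of the stool. The staircase is against the stool's +x side, with their −y faces flush.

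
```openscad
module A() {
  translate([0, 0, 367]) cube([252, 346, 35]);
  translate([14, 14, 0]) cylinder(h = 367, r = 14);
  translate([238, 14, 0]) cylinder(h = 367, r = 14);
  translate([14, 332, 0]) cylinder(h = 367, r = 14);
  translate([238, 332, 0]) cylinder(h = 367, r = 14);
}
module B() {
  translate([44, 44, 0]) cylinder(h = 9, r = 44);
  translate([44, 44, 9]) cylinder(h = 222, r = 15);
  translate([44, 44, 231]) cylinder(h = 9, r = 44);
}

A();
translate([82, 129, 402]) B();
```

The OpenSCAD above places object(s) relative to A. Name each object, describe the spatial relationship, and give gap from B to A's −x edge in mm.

A is a stool. B is a spool. The spool is on top of the stool, centred. The gap from the spool to the stool's −x edge is 82 mm.

The spool's min-x is at 82; the stool's min-x is 0; gap = 82 mm.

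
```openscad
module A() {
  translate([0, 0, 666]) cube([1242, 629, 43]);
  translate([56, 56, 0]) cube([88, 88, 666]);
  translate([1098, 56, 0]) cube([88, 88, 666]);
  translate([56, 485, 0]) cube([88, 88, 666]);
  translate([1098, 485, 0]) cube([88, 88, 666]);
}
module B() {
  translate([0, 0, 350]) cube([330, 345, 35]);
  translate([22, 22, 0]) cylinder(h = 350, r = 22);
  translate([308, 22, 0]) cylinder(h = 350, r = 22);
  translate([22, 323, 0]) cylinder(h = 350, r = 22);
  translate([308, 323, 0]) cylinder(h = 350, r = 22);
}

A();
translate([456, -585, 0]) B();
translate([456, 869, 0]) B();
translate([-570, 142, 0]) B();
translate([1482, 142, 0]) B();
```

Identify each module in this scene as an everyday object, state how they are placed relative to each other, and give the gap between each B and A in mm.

A is a table. B is a stool. Four stools sit around the table at the −y, +y, −x, +x sides. The gap between each stool and the table is 240 mm.

Each stool's nearest face is 240 mm from the table's bounding box.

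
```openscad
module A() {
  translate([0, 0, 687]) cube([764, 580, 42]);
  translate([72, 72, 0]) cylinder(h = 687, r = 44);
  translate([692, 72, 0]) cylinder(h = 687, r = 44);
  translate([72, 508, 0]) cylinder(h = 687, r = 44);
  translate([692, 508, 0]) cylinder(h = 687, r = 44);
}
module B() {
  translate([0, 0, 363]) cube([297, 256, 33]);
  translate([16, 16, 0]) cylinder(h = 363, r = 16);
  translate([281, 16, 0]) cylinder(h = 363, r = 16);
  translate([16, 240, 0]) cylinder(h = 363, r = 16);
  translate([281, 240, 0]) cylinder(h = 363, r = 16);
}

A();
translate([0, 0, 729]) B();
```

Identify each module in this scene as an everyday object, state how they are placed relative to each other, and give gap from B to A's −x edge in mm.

A is a table. B is a stool. The stool is on top of the table. The gap from the stool to the table's −x edge is 0 mm.

The stool's min-x is at 0; the table's min-x is 0; gap = 0 mm.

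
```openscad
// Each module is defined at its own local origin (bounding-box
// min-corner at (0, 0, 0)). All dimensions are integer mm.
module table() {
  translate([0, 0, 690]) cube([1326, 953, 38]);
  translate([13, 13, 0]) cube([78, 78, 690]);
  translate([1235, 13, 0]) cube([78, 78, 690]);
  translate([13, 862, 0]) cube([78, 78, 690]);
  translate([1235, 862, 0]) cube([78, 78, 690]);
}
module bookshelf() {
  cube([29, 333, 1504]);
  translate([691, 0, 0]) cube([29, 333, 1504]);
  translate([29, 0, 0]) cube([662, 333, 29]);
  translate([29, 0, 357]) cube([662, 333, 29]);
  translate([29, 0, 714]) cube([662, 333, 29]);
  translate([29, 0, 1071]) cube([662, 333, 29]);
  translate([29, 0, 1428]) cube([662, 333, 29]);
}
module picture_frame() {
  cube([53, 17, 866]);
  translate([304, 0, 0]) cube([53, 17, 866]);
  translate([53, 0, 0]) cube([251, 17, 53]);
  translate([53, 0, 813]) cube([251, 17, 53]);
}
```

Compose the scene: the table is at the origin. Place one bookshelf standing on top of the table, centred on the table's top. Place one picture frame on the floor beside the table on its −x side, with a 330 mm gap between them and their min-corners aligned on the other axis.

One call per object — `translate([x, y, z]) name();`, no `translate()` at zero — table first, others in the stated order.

table();
translate([303, 310, 728]) bookshelf();
translate([-687, 0, 0]) picture_frame();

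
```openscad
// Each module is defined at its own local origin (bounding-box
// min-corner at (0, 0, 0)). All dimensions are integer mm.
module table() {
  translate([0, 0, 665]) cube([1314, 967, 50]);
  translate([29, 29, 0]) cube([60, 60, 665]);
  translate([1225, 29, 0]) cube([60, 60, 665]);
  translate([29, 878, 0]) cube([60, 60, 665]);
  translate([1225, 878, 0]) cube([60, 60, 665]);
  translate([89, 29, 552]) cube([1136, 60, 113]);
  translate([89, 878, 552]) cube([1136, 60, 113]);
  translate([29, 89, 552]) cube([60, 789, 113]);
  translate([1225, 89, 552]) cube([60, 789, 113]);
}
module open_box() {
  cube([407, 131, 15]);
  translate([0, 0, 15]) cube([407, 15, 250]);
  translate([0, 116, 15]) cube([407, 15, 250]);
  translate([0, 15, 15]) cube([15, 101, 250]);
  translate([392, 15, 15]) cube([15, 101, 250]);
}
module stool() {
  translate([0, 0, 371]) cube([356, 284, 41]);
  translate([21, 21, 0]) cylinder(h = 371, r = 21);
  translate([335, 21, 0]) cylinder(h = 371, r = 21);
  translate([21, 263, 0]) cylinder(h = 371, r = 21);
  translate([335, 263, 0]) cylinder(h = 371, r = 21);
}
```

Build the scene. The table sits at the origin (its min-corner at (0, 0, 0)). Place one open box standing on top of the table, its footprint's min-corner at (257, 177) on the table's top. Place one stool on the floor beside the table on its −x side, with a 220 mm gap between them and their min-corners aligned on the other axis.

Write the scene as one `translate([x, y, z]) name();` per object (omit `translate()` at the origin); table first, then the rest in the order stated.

table();
translate([257, 177, 715]) open_box();
translate([-576, 0, 0]) stool();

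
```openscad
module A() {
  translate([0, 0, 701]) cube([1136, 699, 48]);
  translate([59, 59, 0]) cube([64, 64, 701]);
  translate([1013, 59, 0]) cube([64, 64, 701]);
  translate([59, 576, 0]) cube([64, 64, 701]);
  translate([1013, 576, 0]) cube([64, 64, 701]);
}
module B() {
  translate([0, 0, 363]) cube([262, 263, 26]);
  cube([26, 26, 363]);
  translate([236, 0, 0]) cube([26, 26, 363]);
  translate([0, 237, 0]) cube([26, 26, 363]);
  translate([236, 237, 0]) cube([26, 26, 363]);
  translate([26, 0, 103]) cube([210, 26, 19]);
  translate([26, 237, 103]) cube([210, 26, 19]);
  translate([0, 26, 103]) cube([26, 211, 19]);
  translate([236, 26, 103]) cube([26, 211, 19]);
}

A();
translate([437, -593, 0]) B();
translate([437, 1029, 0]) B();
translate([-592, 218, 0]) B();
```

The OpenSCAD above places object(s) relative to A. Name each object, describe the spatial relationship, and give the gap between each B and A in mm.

Each stool's nearest face is 330 mm from the table's bounding box.

A is a table. B is a stool. Three stools sit around the table at the −y, +y, −x sides. The gap between each stool and the table is 330 mm.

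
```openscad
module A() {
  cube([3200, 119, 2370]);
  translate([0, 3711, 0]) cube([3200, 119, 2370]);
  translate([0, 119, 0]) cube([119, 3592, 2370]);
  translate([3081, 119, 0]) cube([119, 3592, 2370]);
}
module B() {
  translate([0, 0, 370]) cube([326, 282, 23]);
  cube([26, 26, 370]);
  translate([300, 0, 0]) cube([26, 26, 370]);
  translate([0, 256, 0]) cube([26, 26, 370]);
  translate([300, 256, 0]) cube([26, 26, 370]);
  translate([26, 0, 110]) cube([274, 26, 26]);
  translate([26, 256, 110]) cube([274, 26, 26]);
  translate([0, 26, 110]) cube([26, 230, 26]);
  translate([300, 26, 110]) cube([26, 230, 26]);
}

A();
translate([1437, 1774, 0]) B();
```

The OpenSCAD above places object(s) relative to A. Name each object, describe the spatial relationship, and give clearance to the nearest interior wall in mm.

Clearances: x = 1318, y = 1655; minimum 1318 mm.

A is a house frame. B is a stool. The stool sits inside the house frame, centred. The clearance to the nearest interior wall is 1318 mm.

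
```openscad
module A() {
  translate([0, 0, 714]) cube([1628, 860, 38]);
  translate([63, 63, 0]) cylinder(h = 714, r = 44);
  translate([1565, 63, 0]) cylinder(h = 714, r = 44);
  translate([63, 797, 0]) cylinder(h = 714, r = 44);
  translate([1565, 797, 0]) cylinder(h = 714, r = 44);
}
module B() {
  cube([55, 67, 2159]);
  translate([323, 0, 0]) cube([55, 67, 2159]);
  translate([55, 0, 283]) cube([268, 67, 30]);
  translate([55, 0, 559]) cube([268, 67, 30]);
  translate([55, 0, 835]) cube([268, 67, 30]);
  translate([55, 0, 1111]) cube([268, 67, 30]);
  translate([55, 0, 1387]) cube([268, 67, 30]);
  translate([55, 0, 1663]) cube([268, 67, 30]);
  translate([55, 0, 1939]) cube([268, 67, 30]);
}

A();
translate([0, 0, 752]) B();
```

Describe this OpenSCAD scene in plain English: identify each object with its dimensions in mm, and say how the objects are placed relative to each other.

A is a table with a 1628×860 mm rectangular top, 38 mm thick, top surface at z = 752 mm, supported by four round legs of 88 mm diameter, each leg's bounding box inset 19 mm from the nearest pair of top edges, running from the floor.

B is a straight ladder. Two 55×67 mm vertical rails, 2159 mm tall, stand 378 mm apart (outside-to-outside) with their front faces coplanar on the −y side. 7 rungs, each 67 mm deep and 30 mm tall, span between the inner faces of the rails, front faces flush with the rails. The lowest rung's underside is at z = 283 mm and rungs are spaced 276 mm apart (underside to underside).

The ladder is on top of the table.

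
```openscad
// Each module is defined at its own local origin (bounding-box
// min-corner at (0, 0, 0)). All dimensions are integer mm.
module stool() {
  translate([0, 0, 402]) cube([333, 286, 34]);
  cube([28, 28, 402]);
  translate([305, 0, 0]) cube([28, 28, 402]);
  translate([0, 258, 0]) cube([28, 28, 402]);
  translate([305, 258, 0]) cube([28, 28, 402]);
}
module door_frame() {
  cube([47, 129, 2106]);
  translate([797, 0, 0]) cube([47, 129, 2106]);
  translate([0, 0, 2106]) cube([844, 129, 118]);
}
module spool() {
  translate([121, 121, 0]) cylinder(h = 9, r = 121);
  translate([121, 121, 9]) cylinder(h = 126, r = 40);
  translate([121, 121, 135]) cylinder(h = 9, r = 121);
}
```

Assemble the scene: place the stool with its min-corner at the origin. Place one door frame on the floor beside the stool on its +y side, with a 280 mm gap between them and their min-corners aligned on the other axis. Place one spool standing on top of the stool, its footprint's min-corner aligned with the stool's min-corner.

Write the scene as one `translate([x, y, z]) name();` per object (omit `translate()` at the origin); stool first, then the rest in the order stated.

stool();
translate([0, 566, 0]) door_frame();
translate([0, 0, 436]) spool();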